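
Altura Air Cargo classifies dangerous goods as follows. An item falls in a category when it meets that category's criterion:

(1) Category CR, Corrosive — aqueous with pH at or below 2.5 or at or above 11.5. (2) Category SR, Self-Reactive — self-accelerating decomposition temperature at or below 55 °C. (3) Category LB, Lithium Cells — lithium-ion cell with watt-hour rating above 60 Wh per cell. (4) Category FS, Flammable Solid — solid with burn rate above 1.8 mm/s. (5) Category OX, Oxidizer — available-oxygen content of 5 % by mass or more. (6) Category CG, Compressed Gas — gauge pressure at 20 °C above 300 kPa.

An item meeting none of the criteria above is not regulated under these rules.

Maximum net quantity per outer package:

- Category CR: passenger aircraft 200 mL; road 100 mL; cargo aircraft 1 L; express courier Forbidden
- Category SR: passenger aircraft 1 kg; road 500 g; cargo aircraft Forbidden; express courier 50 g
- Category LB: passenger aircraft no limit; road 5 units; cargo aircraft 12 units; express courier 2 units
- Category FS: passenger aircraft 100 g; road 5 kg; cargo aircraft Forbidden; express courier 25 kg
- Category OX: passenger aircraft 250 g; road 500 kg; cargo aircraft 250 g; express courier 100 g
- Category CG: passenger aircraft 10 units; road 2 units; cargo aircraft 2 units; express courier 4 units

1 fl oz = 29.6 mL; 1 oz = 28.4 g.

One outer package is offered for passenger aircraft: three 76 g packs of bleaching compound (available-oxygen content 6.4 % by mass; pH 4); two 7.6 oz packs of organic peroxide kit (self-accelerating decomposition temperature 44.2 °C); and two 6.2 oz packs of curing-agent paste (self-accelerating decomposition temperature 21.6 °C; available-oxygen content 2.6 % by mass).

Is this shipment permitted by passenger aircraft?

Yes

With available-oxygen content 6.4 % by mass (≥ 5 % by mass), the bleaching compound falls in Category OX.
The organic peroxide kit has self-accelerating decomposition temperature 44.2 °C, which is ≤ 55 °C, so it is Category SR (Self-Reactive).
With self-accelerating decomposition temperature 21.6 °C (≤ 55 °C), the curing-agent paste falls in Category SR.
Category SR net quantity: (two 7.6 oz packs = 431.68 g) + (two 6.2 oz packs = 352.16 g) = 783.84 g.
That is within the Category SR passenger aircraft limit of 1 kg.
Category OX quantity: three 76 g packs = 228 g.
228 g is within the passenger aircraft limit of 250 g for Category OX.
Every hazard category is within its passenger aircraft limit and no segregation rule is violated.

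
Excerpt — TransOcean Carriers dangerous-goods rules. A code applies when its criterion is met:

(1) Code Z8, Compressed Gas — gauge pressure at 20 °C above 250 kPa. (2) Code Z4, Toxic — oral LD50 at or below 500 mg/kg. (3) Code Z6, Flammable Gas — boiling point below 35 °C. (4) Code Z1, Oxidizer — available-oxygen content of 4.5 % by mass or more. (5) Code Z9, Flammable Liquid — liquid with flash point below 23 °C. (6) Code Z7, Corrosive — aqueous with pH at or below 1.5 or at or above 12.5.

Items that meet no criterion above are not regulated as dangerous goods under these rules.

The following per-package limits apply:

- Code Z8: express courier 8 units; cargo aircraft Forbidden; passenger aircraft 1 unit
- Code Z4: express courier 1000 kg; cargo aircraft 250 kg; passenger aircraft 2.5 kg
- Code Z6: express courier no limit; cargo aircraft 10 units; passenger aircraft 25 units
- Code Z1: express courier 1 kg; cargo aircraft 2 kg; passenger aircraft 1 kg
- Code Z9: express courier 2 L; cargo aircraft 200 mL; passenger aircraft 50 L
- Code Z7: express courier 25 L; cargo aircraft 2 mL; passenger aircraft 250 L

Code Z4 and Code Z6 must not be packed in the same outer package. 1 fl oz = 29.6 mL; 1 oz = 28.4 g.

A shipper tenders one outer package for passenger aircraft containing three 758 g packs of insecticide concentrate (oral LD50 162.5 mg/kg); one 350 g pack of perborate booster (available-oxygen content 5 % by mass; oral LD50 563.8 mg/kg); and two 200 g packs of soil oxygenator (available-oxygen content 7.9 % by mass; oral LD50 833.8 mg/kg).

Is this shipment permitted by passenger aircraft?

Oral LD50 162.5 mg/kg meets the Code Z4 criterion (Toxic), so the insecticide concentrate is Code Z4.
Perborate booster: available-oxygen content 5 % by mass ≥ 4.5 % by mass → Code Z1 (Oxidizer).
The soil oxygenator has available-oxygen content 7.9 % by mass, which is ≥ 4.5 % by mass, so it is Code Z1 (Oxidizer).
Code Z4 quantity: three 758 g packs = 2.274 kg.
2.274 kg ≤ 2.5 kg (passenger aircraft limit, Code Z4) — within limit.
Code Z1 net quantity: 350 g + (two 200 g packs = 400 g) = 750 g.
750 g is within the passenger aircraft limit of 1 kg for Code Z1.
The segregation rule (Code Z4 with Code Z6) does not apply to Code Z4 with Code Z1.
Every hazard code is within its passenger aircraft limit and no segregation rule is violated.

Yes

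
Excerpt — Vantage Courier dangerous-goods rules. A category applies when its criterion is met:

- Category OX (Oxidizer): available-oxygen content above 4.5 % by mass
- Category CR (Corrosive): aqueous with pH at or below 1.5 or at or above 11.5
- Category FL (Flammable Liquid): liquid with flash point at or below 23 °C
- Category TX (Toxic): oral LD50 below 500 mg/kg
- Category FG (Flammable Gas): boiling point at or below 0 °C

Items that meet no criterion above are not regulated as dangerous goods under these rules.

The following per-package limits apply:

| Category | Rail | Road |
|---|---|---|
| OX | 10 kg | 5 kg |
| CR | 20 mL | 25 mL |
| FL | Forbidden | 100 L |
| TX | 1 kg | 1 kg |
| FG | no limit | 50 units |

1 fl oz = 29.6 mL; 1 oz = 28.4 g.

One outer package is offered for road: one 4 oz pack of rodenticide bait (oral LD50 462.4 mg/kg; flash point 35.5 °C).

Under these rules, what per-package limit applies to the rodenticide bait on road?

1 kg

The rodenticide bait has oral LD50 462.4 mg/kg, which is < 500 mg/kg, so it is Category TX (Toxic).
The road limit for Category TX is 1 kg.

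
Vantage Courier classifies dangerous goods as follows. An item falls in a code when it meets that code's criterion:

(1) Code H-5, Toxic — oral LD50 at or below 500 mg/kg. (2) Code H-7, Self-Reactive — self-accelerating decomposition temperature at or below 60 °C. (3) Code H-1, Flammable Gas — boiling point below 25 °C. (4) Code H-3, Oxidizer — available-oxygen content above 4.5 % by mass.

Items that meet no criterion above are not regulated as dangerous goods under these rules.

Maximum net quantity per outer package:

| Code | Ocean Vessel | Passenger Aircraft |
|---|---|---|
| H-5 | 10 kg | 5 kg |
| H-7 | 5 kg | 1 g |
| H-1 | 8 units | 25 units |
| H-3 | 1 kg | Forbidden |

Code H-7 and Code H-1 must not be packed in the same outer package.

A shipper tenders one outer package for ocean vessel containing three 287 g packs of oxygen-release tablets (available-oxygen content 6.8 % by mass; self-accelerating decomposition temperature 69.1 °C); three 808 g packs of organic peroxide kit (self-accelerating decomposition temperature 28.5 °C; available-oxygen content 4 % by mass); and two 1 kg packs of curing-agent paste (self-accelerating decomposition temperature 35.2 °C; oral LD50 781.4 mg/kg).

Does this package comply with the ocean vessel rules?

Yes

With available-oxygen content 6.8 % by mass (> 4.5 % by mass), the oxygen-release tablets fall in Code H-3.
The organic peroxide kit has self-accelerating decomposition temperature 28.5 °C, which is ≤ 60 °C, so it is Code H-7 (Self-Reactive).
Self-accelerating decomposition temperature 35.2 °C meets the Code H-7 criterion (Self-Reactive), so the curing-agent paste is Code H-7.
Code H-7 net quantity: (three 808 g packs = 2.424 kg) + (two 1 kg packs = 2 kg) = 4.424 kg.
That is within the Code H-7 ocean vessel limit of 5 kg.
Code H-3 quantity: three 287 g packs = 861 g.
That is within the Code H-3 ocean vessel limit of 1 kg.
The segregation rule (Code H-7 with Code H-1) does not apply to Code H-7 with Code H-3.
Every hazard code is within its ocean vessel limit and no segregation rule is violated.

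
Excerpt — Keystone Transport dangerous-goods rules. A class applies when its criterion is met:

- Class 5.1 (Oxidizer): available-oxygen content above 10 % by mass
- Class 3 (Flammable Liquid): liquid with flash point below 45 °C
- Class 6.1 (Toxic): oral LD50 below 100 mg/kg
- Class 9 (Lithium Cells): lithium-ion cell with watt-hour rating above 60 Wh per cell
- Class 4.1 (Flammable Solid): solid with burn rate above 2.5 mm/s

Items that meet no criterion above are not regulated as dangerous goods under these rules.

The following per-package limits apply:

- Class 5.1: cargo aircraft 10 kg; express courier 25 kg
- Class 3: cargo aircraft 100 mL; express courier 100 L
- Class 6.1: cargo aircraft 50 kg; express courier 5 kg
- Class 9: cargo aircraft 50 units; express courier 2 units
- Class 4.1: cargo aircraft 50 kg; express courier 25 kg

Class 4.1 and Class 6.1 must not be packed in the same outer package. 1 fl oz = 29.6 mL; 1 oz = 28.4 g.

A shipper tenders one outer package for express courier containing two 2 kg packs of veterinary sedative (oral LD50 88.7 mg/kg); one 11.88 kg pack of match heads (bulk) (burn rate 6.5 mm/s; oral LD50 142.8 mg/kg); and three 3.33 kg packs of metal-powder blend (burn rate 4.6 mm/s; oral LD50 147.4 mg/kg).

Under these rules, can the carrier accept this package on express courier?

The veterinary sedative has oral LD50 88.7 mg/kg, which is < 100 mg/kg, so it is Class 6.1 (Toxic).
The match heads (bulk) have burn rate 6.5 mm/s, which is > 2.5 mm/s, so they are Class 4.1 (Flammable Solid).
Burn rate 4.6 mm/s meets the Class 4.1 criterion (Flammable Solid), so the metal-powder blend is Class 4.1.
Class 4.1 net quantity: 11.88 kg + (three 3.33 kg packs = 9.99 kg) = 21.87 kg.
21.87 kg is within the express courier limit of 25 kg for Class 4.1.
Class 6.1 quantity: two 2 kg packs = 4 kg.
4 kg ≤ 5 kg (express courier limit, Class 6.1) — within limit.
Class 4.1 and Class 6.1 may not share an outer package.

No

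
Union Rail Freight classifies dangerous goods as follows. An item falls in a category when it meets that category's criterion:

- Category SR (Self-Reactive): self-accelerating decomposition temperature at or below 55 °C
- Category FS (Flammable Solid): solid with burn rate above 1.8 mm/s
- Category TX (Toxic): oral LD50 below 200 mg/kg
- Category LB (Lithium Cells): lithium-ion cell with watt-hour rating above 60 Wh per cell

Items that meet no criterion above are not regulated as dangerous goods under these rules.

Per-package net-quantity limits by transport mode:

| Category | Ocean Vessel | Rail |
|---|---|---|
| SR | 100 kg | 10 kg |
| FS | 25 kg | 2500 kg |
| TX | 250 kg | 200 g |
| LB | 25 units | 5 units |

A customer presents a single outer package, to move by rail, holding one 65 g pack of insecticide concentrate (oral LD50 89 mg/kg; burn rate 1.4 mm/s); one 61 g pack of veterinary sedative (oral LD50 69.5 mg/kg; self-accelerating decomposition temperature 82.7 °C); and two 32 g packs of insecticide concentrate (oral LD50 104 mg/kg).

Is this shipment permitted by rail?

Insecticide concentrate: oral LD50 89 mg/kg < 200 mg/kg → Category TX (Toxic).
Oral LD50 69.5 mg/kg meets the Category TX criterion (Toxic), so the veterinary sedative is Category TX.
Oral LD50 104 mg/kg meets the Category TX criterion (Toxic), so the insecticide concentrate is Category TX.
Total Category TX: 65 g + 61 g + (two 32 g packs = 64 g) = 190 g.
190 g is within the rail limit of 200 g for Category TX.

Yes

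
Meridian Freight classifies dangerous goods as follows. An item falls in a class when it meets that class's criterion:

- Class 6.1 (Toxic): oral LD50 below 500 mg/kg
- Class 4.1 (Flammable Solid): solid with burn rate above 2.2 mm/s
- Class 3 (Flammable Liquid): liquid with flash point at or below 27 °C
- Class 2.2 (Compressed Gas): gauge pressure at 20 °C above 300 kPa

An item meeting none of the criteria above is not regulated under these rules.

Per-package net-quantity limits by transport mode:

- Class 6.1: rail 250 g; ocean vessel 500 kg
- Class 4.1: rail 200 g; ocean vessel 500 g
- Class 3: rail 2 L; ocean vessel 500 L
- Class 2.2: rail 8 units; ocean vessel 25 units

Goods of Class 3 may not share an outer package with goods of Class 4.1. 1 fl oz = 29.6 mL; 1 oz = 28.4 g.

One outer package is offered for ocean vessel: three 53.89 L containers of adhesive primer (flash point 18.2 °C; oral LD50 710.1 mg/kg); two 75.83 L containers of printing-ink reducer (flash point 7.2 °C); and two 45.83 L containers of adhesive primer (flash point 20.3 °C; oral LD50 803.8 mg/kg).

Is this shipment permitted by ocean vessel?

Adhesive primer: flash point 18.2 °C ≤ 27 °C → Class 3 (Flammable Liquid).
The printing-ink reducer has flash point 7.2 °C, which is ≤ 27 °C, so it is Class 3 (Flammable Liquid).
The adhesive primer has flash point 20.3 °C, which is ≤ 27 °C, so it is Class 3 (Flammable Liquid).
Class 3 net quantity: (three 53.89 L containers = 161.67 L) + (two 75.83 L containers = 151.66 L) + (two 45.83 L containers = 91.66 L) = 404.99 L.
404.99 L ≤ 500 L (ocean vessel limit, Class 3) — within limit.

Yes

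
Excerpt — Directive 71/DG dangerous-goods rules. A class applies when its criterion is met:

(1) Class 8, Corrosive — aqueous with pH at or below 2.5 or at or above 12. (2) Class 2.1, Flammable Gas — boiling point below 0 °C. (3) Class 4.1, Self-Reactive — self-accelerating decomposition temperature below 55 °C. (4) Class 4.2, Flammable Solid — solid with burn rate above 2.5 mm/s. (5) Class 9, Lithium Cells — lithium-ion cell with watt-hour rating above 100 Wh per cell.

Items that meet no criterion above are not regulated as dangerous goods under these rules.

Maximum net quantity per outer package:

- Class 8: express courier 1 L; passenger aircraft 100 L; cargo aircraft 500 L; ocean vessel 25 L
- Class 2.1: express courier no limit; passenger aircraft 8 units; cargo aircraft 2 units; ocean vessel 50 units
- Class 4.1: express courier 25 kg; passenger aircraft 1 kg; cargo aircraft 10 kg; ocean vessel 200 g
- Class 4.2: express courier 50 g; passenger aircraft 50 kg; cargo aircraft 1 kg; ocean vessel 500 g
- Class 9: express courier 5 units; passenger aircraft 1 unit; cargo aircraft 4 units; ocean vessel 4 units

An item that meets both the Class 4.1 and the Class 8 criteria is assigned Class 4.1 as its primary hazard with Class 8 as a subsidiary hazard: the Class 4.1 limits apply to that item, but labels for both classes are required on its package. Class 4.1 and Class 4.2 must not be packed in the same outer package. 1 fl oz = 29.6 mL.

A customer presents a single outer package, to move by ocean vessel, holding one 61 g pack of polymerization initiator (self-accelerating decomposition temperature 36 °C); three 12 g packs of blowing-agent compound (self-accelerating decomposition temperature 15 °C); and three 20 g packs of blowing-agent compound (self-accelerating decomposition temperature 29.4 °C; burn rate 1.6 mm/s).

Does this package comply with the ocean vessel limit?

The polymerization initiator has self-accelerating decomposition temperature 36 °C, which is < 55 °C, so it is Class 4.1 (Self-Reactive).
The blowing-agent compound has self-accelerating decomposition temperature 15 °C, which is < 55 °C, so it is Class 4.1 (Self-Reactive).
The blowing-agent compound has self-accelerating decomposition temperature 29.4 °C, which is < 55 °C, so it is Class 4.1 (Self-Reactive).
Class 4.1 net quantity: 61 g + (three 12 g packs = 36 g) + (three 20 g packs = 60 g) = 157 g.
157 g ≤ 200 g (ocean vessel limit, Class 4.1) — within limit.

Yes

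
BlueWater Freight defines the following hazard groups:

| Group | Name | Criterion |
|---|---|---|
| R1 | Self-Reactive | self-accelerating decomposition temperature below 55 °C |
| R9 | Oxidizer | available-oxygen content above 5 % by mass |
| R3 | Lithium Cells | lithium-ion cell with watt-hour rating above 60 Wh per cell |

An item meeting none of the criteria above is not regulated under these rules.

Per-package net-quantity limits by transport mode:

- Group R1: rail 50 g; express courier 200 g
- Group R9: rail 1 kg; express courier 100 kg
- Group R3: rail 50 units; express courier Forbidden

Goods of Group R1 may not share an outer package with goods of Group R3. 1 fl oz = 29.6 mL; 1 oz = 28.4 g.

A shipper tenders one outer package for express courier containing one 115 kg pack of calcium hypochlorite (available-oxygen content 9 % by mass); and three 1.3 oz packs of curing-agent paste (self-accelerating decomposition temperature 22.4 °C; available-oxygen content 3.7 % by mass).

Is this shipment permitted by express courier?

Available-oxygen content 9 % by mass meets the Group R9 criterion (Oxidizer), so the calcium hypochlorite is Group R9.
Curing-agent paste: self-accelerating decomposition temperature 22.4 °C < 55 °C → Group R1 (Self-Reactive).
Group R1 quantity: three 1.3 oz packs = 110.76 g.
110.76 g is within the express courier limit of 200 g for Group R1.
Group R9 quantity: 115 kg.
That exceeds the Group R9 express courier limit of 100 kg.
The segregation rule (Group R1 with Group R3) does not apply to Group R1 with Group R9.

No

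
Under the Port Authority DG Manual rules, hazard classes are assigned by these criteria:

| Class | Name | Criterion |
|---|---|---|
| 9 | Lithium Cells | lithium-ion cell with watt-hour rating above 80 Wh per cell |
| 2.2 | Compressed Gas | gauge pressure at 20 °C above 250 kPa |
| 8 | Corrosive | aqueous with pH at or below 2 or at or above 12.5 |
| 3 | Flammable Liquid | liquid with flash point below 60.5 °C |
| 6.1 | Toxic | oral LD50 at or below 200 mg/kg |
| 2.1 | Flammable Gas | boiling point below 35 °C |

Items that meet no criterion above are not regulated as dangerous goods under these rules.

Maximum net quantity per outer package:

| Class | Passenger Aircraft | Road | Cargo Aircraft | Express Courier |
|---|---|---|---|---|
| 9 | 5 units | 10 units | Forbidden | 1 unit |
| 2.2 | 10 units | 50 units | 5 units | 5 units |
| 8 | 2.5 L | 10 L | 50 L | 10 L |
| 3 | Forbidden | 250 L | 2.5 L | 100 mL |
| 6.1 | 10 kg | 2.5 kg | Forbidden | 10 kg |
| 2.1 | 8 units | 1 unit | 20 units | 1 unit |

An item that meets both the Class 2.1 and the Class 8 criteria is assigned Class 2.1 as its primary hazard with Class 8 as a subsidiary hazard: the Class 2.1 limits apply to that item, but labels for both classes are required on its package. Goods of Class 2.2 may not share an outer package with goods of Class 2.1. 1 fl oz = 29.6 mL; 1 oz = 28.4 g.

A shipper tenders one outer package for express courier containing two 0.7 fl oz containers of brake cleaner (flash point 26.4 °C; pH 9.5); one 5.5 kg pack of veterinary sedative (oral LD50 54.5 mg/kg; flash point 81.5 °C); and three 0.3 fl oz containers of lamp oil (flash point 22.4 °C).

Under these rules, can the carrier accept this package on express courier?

Flash point 26.4 °C meets the Class 3 criterion (Flammable Liquid), so the brake cleaner is Class 3.
Oral LD50 54.5 mg/kg meets the Class 6.1 criterion (Toxic), so the veterinary sedative is Class 6.1.
The lamp oil has flash point 22.4 °C, which is < 60.5 °C, so it is Class 3 (Flammable Liquid).
Class 3 net quantity: (two 0.7 fl oz containers = 41.44 mL) + (three 0.3 fl oz containers = 26.64 mL) = 68.08 mL.
68.08 mL is within the express courier limit of 100 mL for Class 3.
Class 6.1 quantity: 5.5 kg.
5.5 kg is within the express courier limit of 10 kg for Class 6.1.
The segregation rule (Class 2.2 with Class 2.1) does not apply to Class 3 with Class 6.1.
Every hazard class is within its express courier limit and no segregation rule is violated.

Yes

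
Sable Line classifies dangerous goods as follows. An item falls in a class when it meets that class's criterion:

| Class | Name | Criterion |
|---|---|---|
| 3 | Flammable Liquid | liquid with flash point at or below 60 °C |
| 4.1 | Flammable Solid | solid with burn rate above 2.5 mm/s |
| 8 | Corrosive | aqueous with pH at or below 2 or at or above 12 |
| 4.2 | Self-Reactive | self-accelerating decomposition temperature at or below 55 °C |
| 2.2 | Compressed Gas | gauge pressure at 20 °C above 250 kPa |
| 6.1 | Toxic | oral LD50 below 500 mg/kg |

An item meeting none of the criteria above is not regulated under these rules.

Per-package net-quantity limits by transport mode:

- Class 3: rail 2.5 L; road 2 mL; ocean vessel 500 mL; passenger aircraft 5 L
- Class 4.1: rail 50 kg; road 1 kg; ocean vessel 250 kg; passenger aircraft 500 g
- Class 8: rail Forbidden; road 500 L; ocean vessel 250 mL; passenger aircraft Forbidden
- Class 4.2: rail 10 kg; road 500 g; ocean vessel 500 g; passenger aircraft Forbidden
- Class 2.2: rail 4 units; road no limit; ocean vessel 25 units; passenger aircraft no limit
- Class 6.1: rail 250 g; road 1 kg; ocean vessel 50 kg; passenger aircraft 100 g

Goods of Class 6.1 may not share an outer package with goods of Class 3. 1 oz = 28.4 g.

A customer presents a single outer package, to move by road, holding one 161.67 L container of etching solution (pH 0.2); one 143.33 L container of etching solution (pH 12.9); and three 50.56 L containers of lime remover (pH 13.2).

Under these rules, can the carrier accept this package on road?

Yes

Etching solution: pH 0.2 ≤ 2 → Class 8 (Corrosive).
pH 12.9 meets the Class 8 criterion (Corrosive), so the etching solution is Class 8.
pH 13.2 meets the Class 8 criterion (Corrosive), so the lime remover is Class 8.
Total Class 8: 161.67 L + 143.33 L + (three 50.56 L containers = 151.68 L) = 456.68 L.
That is within the Class 8 road limit of 500 L.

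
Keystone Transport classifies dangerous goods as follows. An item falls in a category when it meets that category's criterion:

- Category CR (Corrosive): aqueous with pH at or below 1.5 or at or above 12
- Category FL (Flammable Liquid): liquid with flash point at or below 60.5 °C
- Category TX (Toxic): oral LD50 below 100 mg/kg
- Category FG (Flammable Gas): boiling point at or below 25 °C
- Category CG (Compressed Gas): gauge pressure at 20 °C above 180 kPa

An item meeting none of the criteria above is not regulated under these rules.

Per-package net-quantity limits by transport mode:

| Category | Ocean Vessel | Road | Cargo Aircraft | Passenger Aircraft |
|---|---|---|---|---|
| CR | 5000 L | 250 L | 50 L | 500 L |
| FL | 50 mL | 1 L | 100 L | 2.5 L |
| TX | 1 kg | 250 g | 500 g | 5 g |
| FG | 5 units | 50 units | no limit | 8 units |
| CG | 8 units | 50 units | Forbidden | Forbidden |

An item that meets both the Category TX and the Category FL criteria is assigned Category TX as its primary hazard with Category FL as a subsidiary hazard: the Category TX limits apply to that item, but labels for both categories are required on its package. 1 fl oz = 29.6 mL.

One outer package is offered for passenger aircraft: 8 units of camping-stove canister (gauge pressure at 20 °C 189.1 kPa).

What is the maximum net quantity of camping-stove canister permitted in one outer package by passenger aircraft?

With gauge pressure at 20 °C 189.1 kPa (> 180 kPa), the camping-stove canister falls in Category CG.
The passenger aircraft limit for Category CG is Forbidden.

Forbidden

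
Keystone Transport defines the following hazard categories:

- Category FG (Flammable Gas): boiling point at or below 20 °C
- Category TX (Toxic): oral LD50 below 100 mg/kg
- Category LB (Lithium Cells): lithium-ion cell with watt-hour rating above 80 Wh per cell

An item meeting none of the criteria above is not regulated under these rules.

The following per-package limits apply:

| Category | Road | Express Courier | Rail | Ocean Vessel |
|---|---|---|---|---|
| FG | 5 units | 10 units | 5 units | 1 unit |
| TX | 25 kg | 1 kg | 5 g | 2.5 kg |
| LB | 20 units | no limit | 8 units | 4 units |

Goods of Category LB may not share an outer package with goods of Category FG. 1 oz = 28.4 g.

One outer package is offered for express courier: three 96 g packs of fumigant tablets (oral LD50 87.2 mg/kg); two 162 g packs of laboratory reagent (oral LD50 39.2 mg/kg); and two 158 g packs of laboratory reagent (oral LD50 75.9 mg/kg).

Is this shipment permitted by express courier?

Fumigant tablets: oral LD50 87.2 mg/kg < 100 mg/kg → Category TX (Toxic).
With oral LD50 39.2 mg/kg (< 100 mg/kg), the laboratory reagent falls in Category TX.
Oral LD50 75.9 mg/kg meets the Category TX criterion (Toxic), so the laboratory reagent is Category TX.
Category TX net quantity: (three 96 g packs = 288 g) + (two 162 g packs = 324 g) + (two 158 g packs = 316 g) = 928 g.
928 g is within the express courier limit of 1 kg for Category TX.

Yes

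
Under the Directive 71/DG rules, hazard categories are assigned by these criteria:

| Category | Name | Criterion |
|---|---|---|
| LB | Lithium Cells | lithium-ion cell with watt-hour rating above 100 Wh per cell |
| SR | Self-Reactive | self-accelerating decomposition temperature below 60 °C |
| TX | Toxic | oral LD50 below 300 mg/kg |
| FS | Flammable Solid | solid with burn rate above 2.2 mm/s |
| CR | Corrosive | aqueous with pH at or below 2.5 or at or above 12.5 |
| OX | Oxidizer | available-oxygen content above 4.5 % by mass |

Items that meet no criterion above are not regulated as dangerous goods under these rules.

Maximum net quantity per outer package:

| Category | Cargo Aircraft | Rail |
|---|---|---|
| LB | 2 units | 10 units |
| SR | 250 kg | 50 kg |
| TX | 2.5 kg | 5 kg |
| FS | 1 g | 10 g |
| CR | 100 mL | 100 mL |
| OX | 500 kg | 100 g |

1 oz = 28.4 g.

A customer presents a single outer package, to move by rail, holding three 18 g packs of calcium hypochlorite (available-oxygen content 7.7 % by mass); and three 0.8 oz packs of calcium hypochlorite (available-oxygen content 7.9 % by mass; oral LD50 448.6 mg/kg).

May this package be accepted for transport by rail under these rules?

No

Available-oxygen content 7.7 % by mass meets the Category OX criterion (Oxidizer), so the calcium hypochlorite is Category OX.
The calcium hypochlorite has available-oxygen content 7.9 % by mass, which is > 4.5 % by mass, so it is Category OX (Oxidizer).
Category OX net quantity: (three 18 g packs = 54 g) + (three 0.8 oz packs = 68.16 g) = 122.16 g.
122.16 g exceeds the rail limit of 100 g for Category OX.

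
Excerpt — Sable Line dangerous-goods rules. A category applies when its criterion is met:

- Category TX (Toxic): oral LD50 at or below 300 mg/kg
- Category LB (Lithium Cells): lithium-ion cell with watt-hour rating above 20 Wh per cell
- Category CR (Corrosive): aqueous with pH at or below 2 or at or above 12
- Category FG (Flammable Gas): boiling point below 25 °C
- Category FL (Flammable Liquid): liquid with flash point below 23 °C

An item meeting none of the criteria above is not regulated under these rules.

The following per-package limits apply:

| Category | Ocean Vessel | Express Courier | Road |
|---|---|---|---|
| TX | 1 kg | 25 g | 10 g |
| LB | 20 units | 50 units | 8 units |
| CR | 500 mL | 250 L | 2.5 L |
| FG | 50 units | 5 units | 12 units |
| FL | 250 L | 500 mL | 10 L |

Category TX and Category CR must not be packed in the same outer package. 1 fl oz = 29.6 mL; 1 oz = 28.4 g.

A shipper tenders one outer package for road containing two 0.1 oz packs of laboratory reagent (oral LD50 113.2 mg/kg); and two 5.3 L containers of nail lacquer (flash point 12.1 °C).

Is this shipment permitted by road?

With oral LD50 113.2 mg/kg (≤ 300 mg/kg), the laboratory reagent falls in Category TX.
The nail lacquer has flash point 12.1 °C, which is < 23 °C, so it is Category FL (Flammable Liquid).
Category FL quantity: two 5.3 L containers = 10.6 L.
That exceeds the Category FL road limit of 10 L.
Category TX quantity: two 0.1 oz packs = 5.68 g.
5.68 g ≤ 10 g (road limit, Category TX) — within limit.
The segregation rule (Category TX with Category CR) does not apply to Category FL with Category TX.

No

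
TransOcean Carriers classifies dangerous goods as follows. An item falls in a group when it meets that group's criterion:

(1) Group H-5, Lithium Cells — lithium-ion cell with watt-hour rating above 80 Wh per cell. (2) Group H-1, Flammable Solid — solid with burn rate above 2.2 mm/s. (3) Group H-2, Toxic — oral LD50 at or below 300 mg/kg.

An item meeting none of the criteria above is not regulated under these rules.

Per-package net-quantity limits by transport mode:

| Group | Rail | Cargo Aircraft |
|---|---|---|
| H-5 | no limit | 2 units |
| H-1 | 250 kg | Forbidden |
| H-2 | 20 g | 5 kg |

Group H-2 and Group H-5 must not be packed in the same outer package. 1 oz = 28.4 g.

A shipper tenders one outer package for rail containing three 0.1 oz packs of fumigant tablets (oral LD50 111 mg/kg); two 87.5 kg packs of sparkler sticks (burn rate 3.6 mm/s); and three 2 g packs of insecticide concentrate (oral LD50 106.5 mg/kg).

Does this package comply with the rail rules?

Yes

The fumigant tablets have oral LD50 111 mg/kg, which is ≤ 300 mg/kg, so they are Group H-2 (Toxic).
The sparkler sticks have burn rate 3.6 mm/s, which is > 2.2 mm/s, so they are Group H-1 (Flammable Solid).
With oral LD50 106.5 mg/kg (≤ 300 mg/kg), the insecticide concentrate falls in Group H-2.
Group H-2 net quantity: (three 0.1 oz packs = 8.52 g) + (three 2 g packs = 6 g) = 14.52 g.
14.52 g ≤ 20 g (rail limit, Group H-2) — within limit.
Group H-1 quantity: two 87.5 kg packs = 175 kg.
175 kg is within the rail limit of 250 kg for Group H-1.
The segregation rule (Group H-2 with Group H-5) does not apply to Group H-2 with Group H-1.
Every hazard group is within its rail limit and no segregation rule is violated.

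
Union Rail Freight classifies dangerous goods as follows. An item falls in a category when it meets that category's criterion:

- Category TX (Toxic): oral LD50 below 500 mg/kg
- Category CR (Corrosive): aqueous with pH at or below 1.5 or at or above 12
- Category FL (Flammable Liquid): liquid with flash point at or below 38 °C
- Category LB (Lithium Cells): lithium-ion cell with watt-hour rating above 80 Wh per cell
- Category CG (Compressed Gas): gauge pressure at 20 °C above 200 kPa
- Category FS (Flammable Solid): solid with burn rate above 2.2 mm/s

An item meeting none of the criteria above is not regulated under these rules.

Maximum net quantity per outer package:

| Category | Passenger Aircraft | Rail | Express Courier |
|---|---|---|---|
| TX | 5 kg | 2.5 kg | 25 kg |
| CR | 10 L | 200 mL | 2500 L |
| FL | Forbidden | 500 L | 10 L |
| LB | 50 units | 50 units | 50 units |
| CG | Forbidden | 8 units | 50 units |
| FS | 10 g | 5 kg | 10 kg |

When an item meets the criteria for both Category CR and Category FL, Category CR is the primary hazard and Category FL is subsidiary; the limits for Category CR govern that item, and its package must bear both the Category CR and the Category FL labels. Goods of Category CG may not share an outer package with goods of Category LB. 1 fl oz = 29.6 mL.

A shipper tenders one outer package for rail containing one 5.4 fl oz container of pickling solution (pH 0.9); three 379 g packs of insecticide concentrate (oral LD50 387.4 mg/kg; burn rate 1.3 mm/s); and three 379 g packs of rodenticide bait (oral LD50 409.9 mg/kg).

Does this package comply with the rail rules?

pH 0.9 meets the Category CR criterion (Corrosive), so the pickling solution is Category CR.
Oral LD50 387.4 mg/kg meets the Category TX criterion (Toxic), so the insecticide concentrate is Category TX.
Rodenticide bait: oral LD50 409.9 mg/kg < 500 mg/kg → Category TX (Toxic).
Total Category TX: (three 379 g packs = 1.137 kg) + (three 379 g packs = 1.137 kg) = 2.274 kg.
2.274 kg ≤ 2.5 kg (rail limit, Category TX) — within limit.
Category CR quantity: one 5.4 fl oz container = 159.84 mL.
That is within the Category CR rail limit of 200 mL.
The segregation rule (Category CG with Category LB) does not apply to Category TX with Category CR.
Every hazard category is within its rail limit and no segregation rule is violated.

Yes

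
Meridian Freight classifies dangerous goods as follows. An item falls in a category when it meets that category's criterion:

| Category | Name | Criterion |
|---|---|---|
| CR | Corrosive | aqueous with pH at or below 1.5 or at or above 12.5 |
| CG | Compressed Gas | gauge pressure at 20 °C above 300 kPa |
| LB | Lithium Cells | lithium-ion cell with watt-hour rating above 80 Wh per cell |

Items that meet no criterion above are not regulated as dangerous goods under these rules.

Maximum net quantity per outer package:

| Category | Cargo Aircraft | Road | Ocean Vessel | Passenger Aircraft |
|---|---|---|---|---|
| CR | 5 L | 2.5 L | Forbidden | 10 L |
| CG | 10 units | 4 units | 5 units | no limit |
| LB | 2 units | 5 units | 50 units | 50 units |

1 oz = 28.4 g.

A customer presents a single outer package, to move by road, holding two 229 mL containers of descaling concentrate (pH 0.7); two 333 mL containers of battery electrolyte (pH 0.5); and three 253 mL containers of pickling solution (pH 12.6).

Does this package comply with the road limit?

Yes

With pH 0.7 (≤ 1.5), the descaling concentrate falls in Category CR.
The battery electrolyte has pH 0.5, which is ≤ 1.5, so it is Category CR (Corrosive).
Pickling solution: pH 12.6 ≥ 12.5 → Category CR (Corrosive).
Category CR net quantity: (two 229 mL containers = 458 mL) + (two 333 mL containers = 666 mL) + (three 253 mL containers = 759 mL) = 1.883 L.
1.883 L ≤ 2.5 L (road limit, Category CR) — within limit.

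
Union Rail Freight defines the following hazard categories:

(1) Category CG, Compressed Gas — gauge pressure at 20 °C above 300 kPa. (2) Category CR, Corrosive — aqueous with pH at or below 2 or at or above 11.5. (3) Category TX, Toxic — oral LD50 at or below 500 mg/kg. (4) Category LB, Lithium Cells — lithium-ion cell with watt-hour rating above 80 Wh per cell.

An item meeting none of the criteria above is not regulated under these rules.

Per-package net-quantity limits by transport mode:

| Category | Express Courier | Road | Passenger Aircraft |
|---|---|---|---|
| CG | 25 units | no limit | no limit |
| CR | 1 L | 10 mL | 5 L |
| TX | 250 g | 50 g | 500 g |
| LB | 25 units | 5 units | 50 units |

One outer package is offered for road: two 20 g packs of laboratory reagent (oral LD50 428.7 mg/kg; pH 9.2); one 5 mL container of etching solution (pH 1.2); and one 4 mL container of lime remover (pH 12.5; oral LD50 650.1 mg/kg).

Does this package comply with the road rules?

Yes

Oral LD50 428.7 mg/kg meets the Category TX criterion (Toxic), so the laboratory reagent is Category TX.
With pH 1.2 (≤ 2), the etching solution falls in Category CR.
The lime remover has pH 12.5, which is ≥ 11.5, so it is Category CR (Corrosive).
Category TX quantity: two 20 g packs = 40 g.
That is within the Category TX road limit of 50 g.
Total Category CR: 5 mL + 4 mL = 9 mL.
That is within the Category CR road limit of 10 mL.
Every hazard category is within its road limit and no segregation rule is violated.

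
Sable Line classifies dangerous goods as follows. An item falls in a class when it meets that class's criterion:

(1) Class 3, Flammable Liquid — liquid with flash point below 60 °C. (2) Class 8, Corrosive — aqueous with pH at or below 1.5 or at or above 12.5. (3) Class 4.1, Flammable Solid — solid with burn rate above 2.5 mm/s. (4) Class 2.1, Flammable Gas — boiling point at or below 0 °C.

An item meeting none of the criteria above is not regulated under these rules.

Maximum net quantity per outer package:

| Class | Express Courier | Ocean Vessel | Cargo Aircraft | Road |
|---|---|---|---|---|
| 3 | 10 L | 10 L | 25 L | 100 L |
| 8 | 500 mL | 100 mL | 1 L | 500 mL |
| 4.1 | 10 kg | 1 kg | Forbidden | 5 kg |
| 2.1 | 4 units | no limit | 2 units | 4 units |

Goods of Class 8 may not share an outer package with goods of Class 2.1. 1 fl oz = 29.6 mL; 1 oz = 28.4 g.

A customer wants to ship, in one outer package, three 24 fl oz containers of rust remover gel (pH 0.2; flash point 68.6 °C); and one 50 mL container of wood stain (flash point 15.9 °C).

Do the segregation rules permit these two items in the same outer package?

Yes

With pH 0.2 (≤ 1.5), the rust remover gel falls in Class 8.
Flash point 15.9 °C meets the Class 3 criterion (Flammable Liquid), so the wood stain is Class 3.
No segregation rule bars Class 8 with Class 3.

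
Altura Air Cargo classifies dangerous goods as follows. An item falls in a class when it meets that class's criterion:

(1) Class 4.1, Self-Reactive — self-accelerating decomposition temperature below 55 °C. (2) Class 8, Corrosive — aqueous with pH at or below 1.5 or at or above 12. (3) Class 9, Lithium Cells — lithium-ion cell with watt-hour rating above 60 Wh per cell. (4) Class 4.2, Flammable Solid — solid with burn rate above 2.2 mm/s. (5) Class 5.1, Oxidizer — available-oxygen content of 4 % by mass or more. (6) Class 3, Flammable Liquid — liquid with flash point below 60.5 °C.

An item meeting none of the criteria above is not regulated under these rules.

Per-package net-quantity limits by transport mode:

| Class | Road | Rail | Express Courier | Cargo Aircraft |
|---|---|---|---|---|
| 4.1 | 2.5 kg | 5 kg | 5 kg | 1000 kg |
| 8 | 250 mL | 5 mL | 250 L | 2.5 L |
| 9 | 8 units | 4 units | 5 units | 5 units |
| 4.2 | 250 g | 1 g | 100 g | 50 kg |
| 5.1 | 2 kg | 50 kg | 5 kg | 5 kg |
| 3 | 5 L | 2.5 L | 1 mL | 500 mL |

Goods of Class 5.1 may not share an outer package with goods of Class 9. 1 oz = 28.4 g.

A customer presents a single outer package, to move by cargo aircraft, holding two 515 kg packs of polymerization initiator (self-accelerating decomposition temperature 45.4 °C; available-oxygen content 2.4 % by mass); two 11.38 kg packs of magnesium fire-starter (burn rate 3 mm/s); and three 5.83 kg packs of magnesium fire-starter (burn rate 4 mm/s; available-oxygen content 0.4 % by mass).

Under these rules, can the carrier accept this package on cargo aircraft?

No

The polymerization initiator has self-accelerating decomposition temperature 45.4 °C, which is < 55 °C, so it is Class 4.1 (Self-Reactive).
The magnesium fire-starter has burn rate 3 mm/s, which is > 2.2 mm/s, so it is Class 4.2 (Flammable Solid).
Magnesium fire-starter: burn rate 4 mm/s > 2.2 mm/s → Class 4.2 (Flammable Solid).
Class 4.1 quantity: two 515 kg packs = 1030 kg.
That exceeds the Class 4.1 cargo aircraft limit of 1000 kg.
Total Class 4.2: (two 11.38 kg packs = 22.76 kg) + (three 5.83 kg packs = 17.49 kg) = 40.25 kg.
40.25 kg is within the cargo aircraft limit of 50 kg for Class 4.2.
The segregation rule (Class 5.1 with Class 9) does not apply to Class 4.1 with Class 4.2.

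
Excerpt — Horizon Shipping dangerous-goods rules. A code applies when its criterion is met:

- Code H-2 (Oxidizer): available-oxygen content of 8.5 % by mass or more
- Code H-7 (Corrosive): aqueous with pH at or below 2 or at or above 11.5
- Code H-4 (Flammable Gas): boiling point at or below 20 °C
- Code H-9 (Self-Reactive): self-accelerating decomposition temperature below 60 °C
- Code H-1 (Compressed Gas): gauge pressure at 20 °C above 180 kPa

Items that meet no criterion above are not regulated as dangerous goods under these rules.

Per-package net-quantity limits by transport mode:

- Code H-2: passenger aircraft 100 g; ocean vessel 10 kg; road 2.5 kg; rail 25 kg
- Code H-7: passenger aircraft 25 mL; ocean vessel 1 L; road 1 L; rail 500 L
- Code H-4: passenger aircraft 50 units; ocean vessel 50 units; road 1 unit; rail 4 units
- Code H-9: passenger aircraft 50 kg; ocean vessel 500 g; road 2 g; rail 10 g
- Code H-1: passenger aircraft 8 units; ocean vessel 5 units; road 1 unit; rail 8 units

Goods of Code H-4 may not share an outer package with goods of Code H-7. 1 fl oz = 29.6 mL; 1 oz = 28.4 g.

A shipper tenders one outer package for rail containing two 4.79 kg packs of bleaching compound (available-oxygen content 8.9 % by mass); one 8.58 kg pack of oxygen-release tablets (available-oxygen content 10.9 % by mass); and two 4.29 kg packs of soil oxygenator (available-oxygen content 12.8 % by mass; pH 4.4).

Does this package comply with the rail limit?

No

The bleaching compound has available-oxygen content 8.9 % by mass, which is ≥ 8.5 % by mass, so it is Code H-2 (Oxidizer).
Oxygen-release tablets: available-oxygen content 10.9 % by mass ≥ 8.5 % by mass → Code H-2 (Oxidizer).
Available-oxygen content 12.8 % by mass meets the Code H-2 criterion (Oxidizer), so the soil oxygenator is Code H-2.
Code H-2 net quantity: (two 4.79 kg packs = 9.58 kg) + 8.58 kg + (two 4.29 kg packs = 8.58 kg) = 26.74 kg.
That exceeds the Code H-2 rail limit of 25 kg.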